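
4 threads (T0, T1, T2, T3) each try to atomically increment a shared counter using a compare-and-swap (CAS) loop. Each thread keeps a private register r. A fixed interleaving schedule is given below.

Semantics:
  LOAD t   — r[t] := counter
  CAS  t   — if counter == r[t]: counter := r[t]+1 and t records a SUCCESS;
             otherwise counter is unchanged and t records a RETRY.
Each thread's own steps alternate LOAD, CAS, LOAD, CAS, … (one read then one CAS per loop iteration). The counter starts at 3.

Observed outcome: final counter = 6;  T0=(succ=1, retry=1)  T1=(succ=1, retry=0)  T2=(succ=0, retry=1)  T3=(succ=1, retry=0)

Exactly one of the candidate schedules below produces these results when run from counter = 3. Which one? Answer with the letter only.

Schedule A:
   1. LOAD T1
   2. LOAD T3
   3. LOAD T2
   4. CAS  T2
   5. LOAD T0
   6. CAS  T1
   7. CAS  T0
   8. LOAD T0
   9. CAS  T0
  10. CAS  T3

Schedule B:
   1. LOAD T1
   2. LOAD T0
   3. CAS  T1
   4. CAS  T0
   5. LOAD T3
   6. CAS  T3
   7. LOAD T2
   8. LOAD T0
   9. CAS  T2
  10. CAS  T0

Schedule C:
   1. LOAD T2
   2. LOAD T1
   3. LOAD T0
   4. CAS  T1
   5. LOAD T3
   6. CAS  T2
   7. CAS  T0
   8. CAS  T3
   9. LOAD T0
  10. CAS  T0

Run C:
   1) LOAD T2:  M=3  r_T2=3
   2) LOAD T1:  M=3  r_T1=3
   3) LOAD T0:  M=3  r_T0=3
   4) CAS  T1:  M=4  r_T1=3 ✓
   5) LOAD T3:  M=4  r_T3=4
   6) CAS  T2:  M=4  r_T2=3 ✗
   7) CAS  T0:  M=4  r_T0=3 ✗
   8) CAS  T3:  M=5  r_T3=4 ✓
   9) LOAD T0:  M=5  r_T0=5
  10) CAS  T0:  M=6  r_T0=5 ✓

C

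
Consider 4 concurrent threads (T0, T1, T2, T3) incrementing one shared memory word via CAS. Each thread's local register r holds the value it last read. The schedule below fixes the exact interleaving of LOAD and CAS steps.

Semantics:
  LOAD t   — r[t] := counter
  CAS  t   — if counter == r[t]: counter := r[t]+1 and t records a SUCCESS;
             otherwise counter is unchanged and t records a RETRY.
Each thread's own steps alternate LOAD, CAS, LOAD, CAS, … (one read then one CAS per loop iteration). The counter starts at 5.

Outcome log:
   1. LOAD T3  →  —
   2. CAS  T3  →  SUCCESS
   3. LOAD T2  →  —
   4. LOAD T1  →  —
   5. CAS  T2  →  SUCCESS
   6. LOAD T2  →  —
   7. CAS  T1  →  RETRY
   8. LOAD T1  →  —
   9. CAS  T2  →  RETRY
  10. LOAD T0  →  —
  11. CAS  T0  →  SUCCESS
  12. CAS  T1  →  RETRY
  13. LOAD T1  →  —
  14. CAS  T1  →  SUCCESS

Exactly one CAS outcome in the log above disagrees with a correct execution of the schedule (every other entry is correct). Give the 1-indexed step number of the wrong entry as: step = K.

step = 9

Correct run:
#1 T3 reads 5
#2 T3 CAS(5→6) writes; counter now 6
#3 T2 reads 6
#4 T1 reads 6
#5 T2 CAS(6→7) writes; counter now 7
#6 T2 reads 7
#7 T1 CAS(6→7) fails; counter now 7
#8 T1 reads 7
#9 T2 CAS(7→8) writes; counter now 8
#10 T0 reads 8
#11 T0 CAS(8→9) writes; counter now 9
#12 T1 CAS(7→8) fails; counter now 9
#13 T1 reads 9
#14 T1 CAS(9→10) writes; counter now 10
Mismatch at 9.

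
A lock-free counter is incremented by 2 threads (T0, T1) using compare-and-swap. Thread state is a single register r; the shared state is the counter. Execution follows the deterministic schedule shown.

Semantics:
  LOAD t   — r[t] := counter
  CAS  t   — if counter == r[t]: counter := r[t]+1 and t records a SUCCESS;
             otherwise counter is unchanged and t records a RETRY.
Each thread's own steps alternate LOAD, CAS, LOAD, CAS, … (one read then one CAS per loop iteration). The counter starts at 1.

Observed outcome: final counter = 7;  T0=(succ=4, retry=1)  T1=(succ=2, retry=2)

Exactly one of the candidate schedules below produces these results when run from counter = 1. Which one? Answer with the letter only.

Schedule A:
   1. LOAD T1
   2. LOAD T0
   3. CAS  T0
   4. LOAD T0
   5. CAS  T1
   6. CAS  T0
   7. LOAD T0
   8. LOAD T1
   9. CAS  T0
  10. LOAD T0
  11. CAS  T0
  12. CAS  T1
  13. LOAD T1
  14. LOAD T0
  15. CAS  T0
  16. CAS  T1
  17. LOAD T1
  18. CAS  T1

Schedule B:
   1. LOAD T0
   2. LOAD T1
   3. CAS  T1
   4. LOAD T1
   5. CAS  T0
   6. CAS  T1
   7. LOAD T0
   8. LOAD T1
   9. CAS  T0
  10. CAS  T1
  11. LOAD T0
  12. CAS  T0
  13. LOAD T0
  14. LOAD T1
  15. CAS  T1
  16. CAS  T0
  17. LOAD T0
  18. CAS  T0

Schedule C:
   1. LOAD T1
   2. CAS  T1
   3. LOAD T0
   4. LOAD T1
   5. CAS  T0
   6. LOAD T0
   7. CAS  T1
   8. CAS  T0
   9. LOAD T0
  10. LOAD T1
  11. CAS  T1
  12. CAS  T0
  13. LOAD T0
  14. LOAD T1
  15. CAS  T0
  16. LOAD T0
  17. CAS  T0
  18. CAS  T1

Tracing schedule C:
#1 T1 reads 1
#2 T1 CAS(1→2) writes; counter now 2
#3 T0 reads 2
#4 T1 reads 2
#5 T0 CAS(2→3) writes; counter now 3
#6 T0 reads 3
#7 T1 CAS(2→3) fails; counter now 3
#8 T0 CAS(3→4) writes; counter now 4
#9 T0 reads 4
#10 T1 reads 4
#11 T1 CAS(4→5) writes; counter now 5
#12 T0 CAS(4→5) fails; counter now 5
#13 T0 reads 5
#14 T1 reads 5
#15 T0 CAS(5→6) writes; counter now 6
#16 T0 reads 6
#17 T0 CAS(6→7) writes; counter now 7
#18 T1 CAS(5→6) fails; counter now 7

C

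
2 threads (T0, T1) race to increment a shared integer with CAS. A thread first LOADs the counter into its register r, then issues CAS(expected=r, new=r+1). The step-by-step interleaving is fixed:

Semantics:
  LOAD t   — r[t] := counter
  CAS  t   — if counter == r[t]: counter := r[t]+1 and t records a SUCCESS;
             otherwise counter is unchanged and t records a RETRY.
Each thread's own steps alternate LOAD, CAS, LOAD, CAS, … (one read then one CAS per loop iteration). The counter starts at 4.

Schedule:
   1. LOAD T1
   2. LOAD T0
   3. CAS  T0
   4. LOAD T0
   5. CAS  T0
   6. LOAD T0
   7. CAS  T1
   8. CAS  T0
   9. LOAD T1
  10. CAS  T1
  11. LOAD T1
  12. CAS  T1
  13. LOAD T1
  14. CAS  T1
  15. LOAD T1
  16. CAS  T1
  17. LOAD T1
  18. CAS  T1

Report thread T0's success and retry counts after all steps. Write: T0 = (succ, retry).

   1) LOAD T1:  M=4  r_T1=4
   2) LOAD T0:  M=4  r_T0=4
   3) CAS  T0:  M=5  r_T0=4 ✓
   4) LOAD T0:  M=5  r_T0=5
   5) CAS  T0:  M=6  r_T0=5 ✓
   6) LOAD T0:  M=6  r_T0=6
   7) CAS  T1:  M=6  r_T1=4 ✗
   8) CAS  T0:  M=7  r_T0=6 ✓
   9) LOAD T1:  M=7  r_T1=7
  10) CAS  T1:  M=8  r_T1=7 ✓
  11) LOAD T1:  M=8  r_T1=8
  12) CAS  T1:  M=9  r_T1=8 ✓
  13) LOAD T1:  M=9  r_T1=9
  14) CAS  T1:  M=10  r_T1=9 ✓
  15) LOAD T1:  M=10  r_T1=10
  16) CAS  T1:  M=11  r_T1=10 ✓
  17) LOAD T1:  M=11  r_T1=11
  18) CAS  T1:  M=12  r_T1=11 ✓

T0 = (3, 0)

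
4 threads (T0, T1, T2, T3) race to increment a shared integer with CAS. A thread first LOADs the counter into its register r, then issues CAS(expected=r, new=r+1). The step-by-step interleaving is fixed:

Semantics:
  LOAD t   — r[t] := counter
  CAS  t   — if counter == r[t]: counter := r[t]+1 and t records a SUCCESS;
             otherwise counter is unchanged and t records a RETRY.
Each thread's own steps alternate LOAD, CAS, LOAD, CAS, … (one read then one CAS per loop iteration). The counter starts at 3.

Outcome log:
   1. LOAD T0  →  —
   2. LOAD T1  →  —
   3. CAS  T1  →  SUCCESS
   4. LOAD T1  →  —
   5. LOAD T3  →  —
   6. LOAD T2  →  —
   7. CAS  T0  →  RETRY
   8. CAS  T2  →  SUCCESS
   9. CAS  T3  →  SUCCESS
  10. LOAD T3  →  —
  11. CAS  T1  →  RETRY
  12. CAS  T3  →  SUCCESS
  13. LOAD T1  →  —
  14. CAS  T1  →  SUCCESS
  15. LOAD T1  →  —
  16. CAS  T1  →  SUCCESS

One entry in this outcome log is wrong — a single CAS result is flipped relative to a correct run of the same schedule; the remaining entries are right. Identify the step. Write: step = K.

Re-executing:
   1) LOAD T0:  M=3  r_T0=3
   2) LOAD T1:  M=3  r_T1=3
   3) CAS  T1:  M=4  r_T1=3 ✓
   4) LOAD T1:  M=4  r_T1=4
   5) LOAD T3:  M=4  r_T3=4
   6) LOAD T2:  M=4  r_T2=4
   7) CAS  T0:  M=4  r_T0=3 ✗
   8) CAS  T2:  M=5  r_T2=4 ✓
   9) CAS  T3:  M=5  r_T3=4 ✗
  10) LOAD T3:  M=5  r_T3=5
  11) CAS  T1:  M=5  r_T1=4 ✗
  12) CAS  T3:  M=6  r_T3=5 ✓
  13) LOAD T1:  M=6  r_T1=6
  14) CAS  T1:  M=7  r_T1=6 ✓
  15) LOAD T1:  M=7  r_T1=7
  16) CAS  T1:  M=8  r_T1=7 ✓
Log disagrees first at step 9.

step = 9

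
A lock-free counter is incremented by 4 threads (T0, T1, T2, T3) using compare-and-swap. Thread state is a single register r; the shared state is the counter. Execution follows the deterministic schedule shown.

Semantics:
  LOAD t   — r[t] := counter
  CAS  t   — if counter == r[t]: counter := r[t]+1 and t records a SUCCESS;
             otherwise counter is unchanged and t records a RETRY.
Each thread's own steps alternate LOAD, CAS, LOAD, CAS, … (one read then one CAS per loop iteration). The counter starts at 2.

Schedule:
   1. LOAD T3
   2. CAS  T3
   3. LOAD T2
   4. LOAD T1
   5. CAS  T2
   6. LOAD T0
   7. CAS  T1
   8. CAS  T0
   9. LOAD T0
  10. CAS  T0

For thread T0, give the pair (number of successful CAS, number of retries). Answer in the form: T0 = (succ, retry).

step 1: T3 LOAD ⇒ load; ctr=2 reg=2
step 2: T3 CAS ⇒ ok; ctr=3 reg=2
step 3: T2 LOAD ⇒ load; ctr=3 reg=3
step 4: T1 LOAD ⇒ load; ctr=3 reg=3
step 5: T2 CAS ⇒ ok; ctr=4 reg=3
step 6: T0 LOAD ⇒ load; ctr=4 reg=4
step 7: T1 CAS ⇒ retry; ctr=4 reg=3
step 8: T0 CAS ⇒ ok; ctr=5 reg=4
step 9: T0 LOAD ⇒ load; ctr=5 reg=5
step 10: T0 CAS ⇒ ok; ctr=6 reg=5

T0 = (2, 0)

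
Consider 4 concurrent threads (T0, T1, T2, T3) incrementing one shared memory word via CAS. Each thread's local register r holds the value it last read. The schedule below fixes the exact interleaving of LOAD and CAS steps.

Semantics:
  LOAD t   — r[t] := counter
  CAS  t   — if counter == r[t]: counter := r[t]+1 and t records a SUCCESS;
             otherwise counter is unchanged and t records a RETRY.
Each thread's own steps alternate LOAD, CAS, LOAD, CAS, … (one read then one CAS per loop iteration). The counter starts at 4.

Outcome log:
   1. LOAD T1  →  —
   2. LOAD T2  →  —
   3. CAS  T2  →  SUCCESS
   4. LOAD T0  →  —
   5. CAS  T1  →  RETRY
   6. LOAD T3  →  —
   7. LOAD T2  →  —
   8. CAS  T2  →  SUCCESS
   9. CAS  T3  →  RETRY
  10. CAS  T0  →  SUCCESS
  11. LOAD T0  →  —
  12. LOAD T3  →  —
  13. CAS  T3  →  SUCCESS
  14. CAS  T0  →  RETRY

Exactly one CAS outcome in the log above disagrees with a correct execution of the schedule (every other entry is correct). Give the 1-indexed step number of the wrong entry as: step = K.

Reference trace:
[1] T1.load  rd  (counter 4, T1.r 4)
[2] T2.load  rd  (counter 4, T2.r 4)
[3] T2.cas  hit  (counter 5, T2.r 4)
[4] T0.load  rd  (counter 5, T0.r 5)
[5] T1.cas  miss  (counter 5, T1.r 4)
[6] T3.load  rd  (counter 5, T3.r 5)
[7] T2.load  rd  (counter 5, T2.r 5)
[8] T2.cas  hit  (counter 6, T2.r 5)
[9] T3.cas  miss  (counter 6, T3.r 5)
[10] T0.cas  miss  (counter 6, T0.r 5)
[11] T0.load  rd  (counter 6, T0.r 6)
[12] T3.load  rd  (counter 6, T3.r 6)
[13] T3.cas  hit  (counter 7, T3.r 6)
[14] T0.cas  miss  (counter 7, T0.r 6)
Log disagrees first at step 10.

step = 10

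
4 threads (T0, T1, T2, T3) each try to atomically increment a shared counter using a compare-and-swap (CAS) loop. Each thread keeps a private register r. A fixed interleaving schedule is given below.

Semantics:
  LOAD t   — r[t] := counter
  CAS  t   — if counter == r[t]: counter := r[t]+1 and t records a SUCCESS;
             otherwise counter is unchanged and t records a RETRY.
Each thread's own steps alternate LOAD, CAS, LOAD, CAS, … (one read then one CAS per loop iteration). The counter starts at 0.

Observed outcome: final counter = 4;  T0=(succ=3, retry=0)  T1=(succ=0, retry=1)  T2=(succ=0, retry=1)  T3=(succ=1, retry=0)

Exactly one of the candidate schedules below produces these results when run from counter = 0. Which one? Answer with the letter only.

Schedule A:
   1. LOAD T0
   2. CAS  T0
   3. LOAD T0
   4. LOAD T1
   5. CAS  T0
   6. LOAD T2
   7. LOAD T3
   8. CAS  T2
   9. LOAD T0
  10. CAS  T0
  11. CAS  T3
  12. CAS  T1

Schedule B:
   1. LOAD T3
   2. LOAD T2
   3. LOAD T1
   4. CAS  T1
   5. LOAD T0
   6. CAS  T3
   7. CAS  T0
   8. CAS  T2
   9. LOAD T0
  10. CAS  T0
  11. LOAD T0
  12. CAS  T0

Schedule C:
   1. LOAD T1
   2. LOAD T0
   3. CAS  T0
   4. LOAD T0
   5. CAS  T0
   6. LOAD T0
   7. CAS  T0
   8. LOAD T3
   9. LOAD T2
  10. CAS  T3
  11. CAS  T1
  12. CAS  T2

Run C:
step 1: T1 LOAD ⇒ load; ctr=0 reg=0
step 2: T0 LOAD ⇒ load; ctr=0 reg=0
step 3: T0 CAS ⇒ ok; ctr=1 reg=0
step 4: T0 LOAD ⇒ load; ctr=1 reg=1
step 5: T0 CAS ⇒ ok; ctr=2 reg=1
step 6: T0 LOAD ⇒ load; ctr=2 reg=2
step 7: T0 CAS ⇒ ok; ctr=3 reg=2
step 8: T3 LOAD ⇒ load; ctr=3 reg=3
step 9: T2 LOAD ⇒ load; ctr=3 reg=3
step 10: T3 CAS ⇒ ok; ctr=4 reg=3
step 11: T1 CAS ⇒ retry; ctr=4 reg=0
step 12: T2 CAS ⇒ retry; ctr=4 reg=3

C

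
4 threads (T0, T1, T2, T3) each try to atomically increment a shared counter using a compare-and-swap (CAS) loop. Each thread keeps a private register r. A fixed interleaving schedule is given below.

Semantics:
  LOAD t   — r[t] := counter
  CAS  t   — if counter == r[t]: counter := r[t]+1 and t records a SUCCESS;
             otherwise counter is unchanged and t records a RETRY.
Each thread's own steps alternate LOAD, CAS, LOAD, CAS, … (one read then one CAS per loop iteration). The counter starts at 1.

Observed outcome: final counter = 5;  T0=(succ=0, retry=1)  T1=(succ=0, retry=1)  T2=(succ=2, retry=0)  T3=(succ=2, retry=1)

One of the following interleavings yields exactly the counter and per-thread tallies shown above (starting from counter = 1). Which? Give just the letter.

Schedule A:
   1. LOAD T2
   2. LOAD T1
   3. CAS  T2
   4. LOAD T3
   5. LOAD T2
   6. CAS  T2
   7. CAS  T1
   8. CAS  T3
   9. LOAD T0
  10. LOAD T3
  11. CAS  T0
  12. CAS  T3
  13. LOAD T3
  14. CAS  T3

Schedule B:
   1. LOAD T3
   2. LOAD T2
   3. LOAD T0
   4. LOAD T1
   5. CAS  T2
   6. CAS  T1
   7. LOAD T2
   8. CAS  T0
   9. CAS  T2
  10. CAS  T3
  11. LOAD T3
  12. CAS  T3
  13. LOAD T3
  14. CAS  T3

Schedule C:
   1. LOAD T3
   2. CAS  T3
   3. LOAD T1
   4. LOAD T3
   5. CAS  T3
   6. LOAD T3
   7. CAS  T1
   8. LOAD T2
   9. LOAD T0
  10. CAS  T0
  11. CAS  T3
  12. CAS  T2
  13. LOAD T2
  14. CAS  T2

B

Tracing schedule B:
   1) LOAD T3:  M=1  r_T3=1
   2) LOAD T2:  M=1  r_T2=1
   3) LOAD T0:  M=1  r_T0=1
   4) LOAD T1:  M=1  r_T1=1
   5) CAS  T2:  M=2  r_T2=1 ✓
   6) CAS  T1:  M=2  r_T1=1 ✗
   7) LOAD T2:  M=2  r_T2=2
   8) CAS  T0:  M=2  r_T0=1 ✗
   9) CAS  T2:  M=3  r_T2=2 ✓
  10) CAS  T3:  M=3  r_T3=1 ✗
  11) LOAD T3:  M=3  r_T3=3
  12) CAS  T3:  M=4  r_T3=3 ✓
  13) LOAD T3:  M=4  r_T3=4
  14) CAS  T3:  M=5  r_T3=4 ✓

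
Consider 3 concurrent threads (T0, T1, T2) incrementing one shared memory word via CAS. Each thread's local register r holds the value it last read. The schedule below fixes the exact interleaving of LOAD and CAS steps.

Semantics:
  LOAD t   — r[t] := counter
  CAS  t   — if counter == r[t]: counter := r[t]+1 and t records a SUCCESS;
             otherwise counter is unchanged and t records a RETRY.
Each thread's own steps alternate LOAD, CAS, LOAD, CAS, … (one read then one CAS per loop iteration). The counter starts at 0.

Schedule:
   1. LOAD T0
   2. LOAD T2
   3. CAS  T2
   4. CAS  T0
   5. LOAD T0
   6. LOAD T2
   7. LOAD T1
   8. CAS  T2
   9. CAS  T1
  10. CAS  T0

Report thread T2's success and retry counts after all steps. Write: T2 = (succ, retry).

#1 T0 reads 0
#2 T2 reads 0
#3 T2 CAS(0→1) writes; counter now 1
#4 T0 CAS(0→1) fails; counter now 1
#5 T0 reads 1
#6 T2 reads 1
#7 T1 reads 1
#8 T2 CAS(1→2) writes; counter now 2
#9 T1 CAS(1→2) fails; counter now 2
#10 T0 CAS(1→2) fails; counter now 2

T2 = (2, 0)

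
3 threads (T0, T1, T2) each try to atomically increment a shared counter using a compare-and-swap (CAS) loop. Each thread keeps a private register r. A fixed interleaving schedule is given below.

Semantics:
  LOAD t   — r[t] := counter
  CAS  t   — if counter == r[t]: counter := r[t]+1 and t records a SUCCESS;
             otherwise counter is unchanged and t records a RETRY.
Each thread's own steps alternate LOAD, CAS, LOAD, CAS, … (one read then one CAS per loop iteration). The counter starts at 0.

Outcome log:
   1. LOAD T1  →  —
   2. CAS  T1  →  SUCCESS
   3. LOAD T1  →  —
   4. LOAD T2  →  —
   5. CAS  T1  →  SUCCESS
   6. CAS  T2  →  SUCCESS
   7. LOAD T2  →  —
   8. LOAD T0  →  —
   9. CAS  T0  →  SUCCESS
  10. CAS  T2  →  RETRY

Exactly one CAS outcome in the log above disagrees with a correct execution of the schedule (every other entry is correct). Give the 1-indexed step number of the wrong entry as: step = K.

step = 6

Correct run:
#1 T1 reads 0
#2 T1 CAS(0→1) writes; counter now 1
#3 T1 reads 1
#4 T2 reads 1
#5 T1 CAS(1→2) writes; counter now 2
#6 T2 CAS(1→2) fails; counter now 2
#7 T2 reads 2
#8 T0 reads 2
#9 T0 CAS(2→3) writes; counter now 3
#10 T2 CAS(2→3) fails; counter now 3
Log disagrees first at step 6.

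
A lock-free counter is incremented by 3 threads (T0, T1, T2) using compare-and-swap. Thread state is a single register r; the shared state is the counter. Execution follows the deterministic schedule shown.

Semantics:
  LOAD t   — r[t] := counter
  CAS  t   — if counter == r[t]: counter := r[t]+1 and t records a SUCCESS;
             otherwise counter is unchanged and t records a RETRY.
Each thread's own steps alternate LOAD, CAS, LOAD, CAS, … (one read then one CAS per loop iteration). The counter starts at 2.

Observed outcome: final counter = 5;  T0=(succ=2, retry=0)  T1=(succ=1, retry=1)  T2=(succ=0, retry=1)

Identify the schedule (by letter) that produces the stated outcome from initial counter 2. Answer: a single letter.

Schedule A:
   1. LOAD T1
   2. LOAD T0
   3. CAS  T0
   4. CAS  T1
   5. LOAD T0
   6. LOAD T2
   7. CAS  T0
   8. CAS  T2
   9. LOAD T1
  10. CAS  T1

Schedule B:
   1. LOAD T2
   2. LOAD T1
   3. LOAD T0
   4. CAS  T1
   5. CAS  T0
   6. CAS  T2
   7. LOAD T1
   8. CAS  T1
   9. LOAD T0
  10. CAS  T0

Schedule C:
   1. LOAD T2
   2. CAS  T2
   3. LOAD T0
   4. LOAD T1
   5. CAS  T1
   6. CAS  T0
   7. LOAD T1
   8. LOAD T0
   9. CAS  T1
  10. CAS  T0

Simulating candidate A:
T1 LOAD — after: cnt=2, r=2 — load
T0 LOAD — after: cnt=2, r=2 — load
T0 CAS — after: cnt=3, r=2 — ok
T1 CAS — after: cnt=3, r=2 — retry
T0 LOAD — after: cnt=3, r=3 — load
T2 LOAD — after: cnt=3, r=3 — load
T0 CAS — after: cnt=4, r=3 — ok
T2 CAS — after: cnt=4, r=3 — retry
T1 LOAD — after: cnt=4, r=4 — load
T1 CAS — after: cnt=5, r=4 — ok

A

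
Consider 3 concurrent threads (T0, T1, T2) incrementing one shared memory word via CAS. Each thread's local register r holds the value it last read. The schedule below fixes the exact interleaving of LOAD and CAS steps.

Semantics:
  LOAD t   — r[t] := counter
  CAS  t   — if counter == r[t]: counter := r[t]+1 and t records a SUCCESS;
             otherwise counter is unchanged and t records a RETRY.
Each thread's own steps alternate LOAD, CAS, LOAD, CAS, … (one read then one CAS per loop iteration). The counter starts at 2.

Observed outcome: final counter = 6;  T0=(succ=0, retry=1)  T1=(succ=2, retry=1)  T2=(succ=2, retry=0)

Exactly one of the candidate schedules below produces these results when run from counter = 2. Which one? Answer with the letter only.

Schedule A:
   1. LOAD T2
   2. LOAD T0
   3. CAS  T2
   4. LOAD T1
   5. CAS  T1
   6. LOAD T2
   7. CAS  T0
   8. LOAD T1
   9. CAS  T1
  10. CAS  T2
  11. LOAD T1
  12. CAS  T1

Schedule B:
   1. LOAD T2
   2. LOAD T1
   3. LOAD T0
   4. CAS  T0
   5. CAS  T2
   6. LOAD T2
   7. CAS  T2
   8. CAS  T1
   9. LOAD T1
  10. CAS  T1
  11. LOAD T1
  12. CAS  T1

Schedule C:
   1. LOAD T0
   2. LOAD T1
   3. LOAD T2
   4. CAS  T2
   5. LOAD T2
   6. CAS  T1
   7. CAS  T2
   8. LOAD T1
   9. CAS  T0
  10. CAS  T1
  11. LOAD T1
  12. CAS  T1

Tracing schedule C:
[1] T0.load  rd  (counter 2, T0.r 2)
[2] T1.load  rd  (counter 2, T1.r 2)
[3] T2.load  rd  (counter 2, T2.r 2)
[4] T2.cas  hit  (counter 3, T2.r 2)
[5] T2.load  rd  (counter 3, T2.r 3)
[6] T1.cas  miss  (counter 3, T1.r 2)
[7] T2.cas  hit  (counter 4, T2.r 3)
[8] T1.load  rd  (counter 4, T1.r 4)
[9] T0.cas  miss  (counter 4, T0.r 2)
[10] T1.cas  hit  (counter 5, T1.r 4)
[11] T1.load  rd  (counter 5, T1.r 5)
[12] T1.cas  hit  (counter 6, T1.r 5)

C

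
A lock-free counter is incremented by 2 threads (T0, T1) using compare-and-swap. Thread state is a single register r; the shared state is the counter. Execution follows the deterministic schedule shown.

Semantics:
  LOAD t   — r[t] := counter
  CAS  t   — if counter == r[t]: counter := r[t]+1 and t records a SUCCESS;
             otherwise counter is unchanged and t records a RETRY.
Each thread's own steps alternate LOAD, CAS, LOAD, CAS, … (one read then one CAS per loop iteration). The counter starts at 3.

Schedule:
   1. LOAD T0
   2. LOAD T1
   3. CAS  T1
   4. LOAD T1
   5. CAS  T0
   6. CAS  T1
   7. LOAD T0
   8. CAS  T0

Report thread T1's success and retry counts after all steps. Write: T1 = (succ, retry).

   1) LOAD T0:  M=3  r_T0=3
   2) LOAD T1:  M=3  r_T1=3
   3) CAS  T1:  M=4  r_T1=3 ✓
   4) LOAD T1:  M=4  r_T1=4
   5) CAS  T0:  M=4  r_T0=3 ✗
   6) CAS  T1:  M=5  r_T1=4 ✓
   7) LOAD T0:  M=5  r_T0=5
   8) CAS  T0:  M=6  r_T0=5 ✓

T1 = (2, 0)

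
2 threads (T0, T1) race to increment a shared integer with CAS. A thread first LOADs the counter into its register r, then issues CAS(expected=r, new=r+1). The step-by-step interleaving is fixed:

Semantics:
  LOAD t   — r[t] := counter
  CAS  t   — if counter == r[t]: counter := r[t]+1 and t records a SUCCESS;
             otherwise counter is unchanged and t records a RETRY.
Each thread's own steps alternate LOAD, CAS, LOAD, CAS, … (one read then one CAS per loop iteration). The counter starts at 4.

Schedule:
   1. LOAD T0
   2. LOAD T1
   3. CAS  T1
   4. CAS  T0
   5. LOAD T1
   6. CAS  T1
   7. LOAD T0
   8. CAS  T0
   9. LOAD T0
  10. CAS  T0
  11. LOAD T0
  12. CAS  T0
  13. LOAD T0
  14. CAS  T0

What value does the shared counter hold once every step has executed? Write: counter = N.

#1 T0 reads 4
#2 T1 reads 4
#3 T1 CAS(4→5) writes; counter now 5
#4 T0 CAS(4→5) fails; counter now 5
#5 T1 reads 5
#6 T1 CAS(5→6) writes; counter now 6
#7 T0 reads 6
#8 T0 CAS(6→7) writes; counter now 7
#9 T0 reads 7
#10 T0 CAS(7→8) writes; counter now 8
#11 T0 reads 8
#12 T0 CAS(8→9) writes; counter now 9
#13 T0 reads 9
#14 T0 CAS(9→10) writes; counter now 10

counter = 10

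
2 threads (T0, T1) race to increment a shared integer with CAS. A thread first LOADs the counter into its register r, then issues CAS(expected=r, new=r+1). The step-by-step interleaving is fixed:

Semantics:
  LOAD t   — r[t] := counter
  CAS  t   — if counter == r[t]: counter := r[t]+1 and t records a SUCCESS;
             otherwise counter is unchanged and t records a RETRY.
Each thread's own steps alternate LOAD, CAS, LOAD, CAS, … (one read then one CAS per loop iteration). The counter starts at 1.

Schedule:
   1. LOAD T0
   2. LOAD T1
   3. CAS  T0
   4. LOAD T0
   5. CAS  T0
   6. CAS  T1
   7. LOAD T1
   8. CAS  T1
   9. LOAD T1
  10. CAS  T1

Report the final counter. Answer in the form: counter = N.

#1 T0 reads 1
#2 T1 reads 1
#3 T0 CAS(1→2) writes; counter now 2
#4 T0 reads 2
#5 T0 CAS(2→3) writes; counter now 3
#6 T1 CAS(1→2) fails; counter now 3
#7 T1 reads 3
#8 T1 CAS(3→4) writes; counter now 4
#9 T1 reads 4
#10 T1 CAS(4→5) writes; counter now 5

counter = 5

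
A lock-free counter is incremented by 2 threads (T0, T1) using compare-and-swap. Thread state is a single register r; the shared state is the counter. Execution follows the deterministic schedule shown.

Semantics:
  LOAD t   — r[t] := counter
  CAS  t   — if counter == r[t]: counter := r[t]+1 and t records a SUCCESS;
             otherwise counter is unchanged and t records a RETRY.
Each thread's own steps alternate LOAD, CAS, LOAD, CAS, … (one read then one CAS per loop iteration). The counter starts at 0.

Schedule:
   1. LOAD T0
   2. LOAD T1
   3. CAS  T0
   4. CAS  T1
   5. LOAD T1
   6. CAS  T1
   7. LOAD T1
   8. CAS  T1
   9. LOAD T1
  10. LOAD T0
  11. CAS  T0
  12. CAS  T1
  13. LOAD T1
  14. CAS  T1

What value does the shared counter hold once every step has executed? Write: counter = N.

counter = 5

step 1: T0 LOAD ⇒ load; ctr=0 reg=0
step 2: T1 LOAD ⇒ load; ctr=0 reg=0
step 3: T0 CAS ⇒ ok; ctr=1 reg=0
step 4: T1 CAS ⇒ retry; ctr=1 reg=0
step 5: T1 LOAD ⇒ load; ctr=1 reg=1
step 6: T1 CAS ⇒ ok; ctr=2 reg=1
step 7: T1 LOAD ⇒ load; ctr=2 reg=2
step 8: T1 CAS ⇒ ok; ctr=3 reg=2
step 9: T1 LOAD ⇒ load; ctr=3 reg=3
step 10: T0 LOAD ⇒ load; ctr=3 reg=3
step 11: T0 CAS ⇒ ok; ctr=4 reg=3
step 12: T1 CAS ⇒ retry; ctr=4 reg=3
step 13: T1 LOAD ⇒ load; ctr=4 reg=4
step 14: T1 CAS ⇒ ok; ctr=5 reg=4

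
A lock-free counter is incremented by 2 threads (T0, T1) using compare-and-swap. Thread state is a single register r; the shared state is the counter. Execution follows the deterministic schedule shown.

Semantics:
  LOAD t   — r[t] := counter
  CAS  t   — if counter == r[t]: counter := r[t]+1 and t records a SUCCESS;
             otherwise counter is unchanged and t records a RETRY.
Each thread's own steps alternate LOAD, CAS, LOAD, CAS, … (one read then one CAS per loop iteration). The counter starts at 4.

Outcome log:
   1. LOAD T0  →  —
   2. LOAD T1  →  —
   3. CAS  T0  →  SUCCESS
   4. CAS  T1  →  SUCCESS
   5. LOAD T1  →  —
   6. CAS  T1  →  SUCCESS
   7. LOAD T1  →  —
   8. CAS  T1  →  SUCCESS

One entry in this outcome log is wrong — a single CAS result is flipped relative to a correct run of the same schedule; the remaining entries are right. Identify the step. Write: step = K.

Reference trace:
#1 T0 reads 4
#2 T1 reads 4
#3 T0 CAS(4→5) writes; counter now 5
#4 T1 CAS(4→5) fails; counter now 5
#5 T1 reads 5
#6 T1 CAS(5→6) writes; counter now 6
#7 T1 reads 6
#8 T1 CAS(6→7) writes; counter now 7
Mismatch at 4.

step = 4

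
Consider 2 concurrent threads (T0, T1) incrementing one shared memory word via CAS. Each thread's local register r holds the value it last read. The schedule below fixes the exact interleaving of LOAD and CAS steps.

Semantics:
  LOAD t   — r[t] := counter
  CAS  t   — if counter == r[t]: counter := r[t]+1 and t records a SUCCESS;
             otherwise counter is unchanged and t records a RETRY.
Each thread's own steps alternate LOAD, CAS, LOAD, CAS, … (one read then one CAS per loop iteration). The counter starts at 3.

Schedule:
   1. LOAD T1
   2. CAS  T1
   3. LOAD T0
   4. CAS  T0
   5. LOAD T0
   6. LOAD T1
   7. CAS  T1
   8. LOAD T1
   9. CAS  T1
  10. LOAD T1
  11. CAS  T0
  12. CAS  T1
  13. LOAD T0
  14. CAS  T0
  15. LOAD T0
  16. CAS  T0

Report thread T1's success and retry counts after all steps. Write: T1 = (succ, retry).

[1] T1.load  rd  (counter 3, T1.r 3)
[2] T1.cas  hit  (counter 4, T1.r 3)
[3] T0.load  rd  (counter 4, T0.r 4)
[4] T0.cas  hit  (counter 5, T0.r 4)
[5] T0.load  rd  (counter 5, T0.r 5)
[6] T1.load  rd  (counter 5, T1.r 5)
[7] T1.cas  hit  (counter 6, T1.r 5)
[8] T1.load  rd  (counter 6, T1.r 6)
[9] T1.cas  hit  (counter 7, T1.r 6)
[10] T1.load  rd  (counter 7, T1.r 7)
[11] T0.cas  miss  (counter 7, T0.r 5)
[12] T1.cas  hit  (counter 8, T1.r 7)
[13] T0.load  rd  (counter 8, T0.r 8)
[14] T0.cas  hit  (counter 9, T0.r 8)
[15] T0.load  rd  (counter 9, T0.r 9)
[16] T0.cas  hit  (counter 10, T0.r 9)

T1 = (4, 0)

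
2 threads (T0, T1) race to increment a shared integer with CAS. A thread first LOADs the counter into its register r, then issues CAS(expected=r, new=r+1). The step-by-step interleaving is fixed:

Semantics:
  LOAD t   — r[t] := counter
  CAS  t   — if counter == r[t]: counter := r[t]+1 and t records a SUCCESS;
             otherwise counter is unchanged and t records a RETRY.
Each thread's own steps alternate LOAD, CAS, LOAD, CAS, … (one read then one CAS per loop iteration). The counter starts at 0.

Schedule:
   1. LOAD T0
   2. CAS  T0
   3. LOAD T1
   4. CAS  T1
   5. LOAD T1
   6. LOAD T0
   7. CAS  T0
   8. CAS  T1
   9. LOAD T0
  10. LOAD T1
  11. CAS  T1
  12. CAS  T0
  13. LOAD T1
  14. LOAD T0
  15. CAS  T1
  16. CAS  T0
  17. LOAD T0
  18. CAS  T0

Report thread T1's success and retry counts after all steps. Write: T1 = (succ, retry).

1. LOAD T0 → mem=0 r[T0]=0 [LOAD]
2. CAS T0 → mem=1 r[T0]=0 [OK]
3. LOAD T1 → mem=1 r[T1]=1 [LOAD]
4. CAS T1 → mem=2 r[T1]=1 [OK]
5. LOAD T1 → mem=2 r[T1]=2 [LOAD]
6. LOAD T0 → mem=2 r[T0]=2 [LOAD]
7. CAS T0 → mem=3 r[T0]=2 [OK]
8. CAS T1 → mem=3 r[T1]=2 [RETRY]
9. LOAD T0 → mem=3 r[T0]=3 [LOAD]
10. LOAD T1 → mem=3 r[T1]=3 [LOAD]
11. CAS T1 → mem=4 r[T1]=3 [OK]
12. CAS T0 → mem=4 r[T0]=3 [RETRY]
13. LOAD T1 → mem=4 r[T1]=4 [LOAD]
14. LOAD T0 → mem=4 r[T0]=4 [LOAD]
15. CAS T1 → mem=5 r[T1]=4 [OK]
16. CAS T0 → mem=5 r[T0]=4 [RETRY]
17. LOAD T0 → mem=5 r[T0]=5 [LOAD]
18. CAS T0 → mem=6 r[T0]=5 [OK]

T1 = (3, 1)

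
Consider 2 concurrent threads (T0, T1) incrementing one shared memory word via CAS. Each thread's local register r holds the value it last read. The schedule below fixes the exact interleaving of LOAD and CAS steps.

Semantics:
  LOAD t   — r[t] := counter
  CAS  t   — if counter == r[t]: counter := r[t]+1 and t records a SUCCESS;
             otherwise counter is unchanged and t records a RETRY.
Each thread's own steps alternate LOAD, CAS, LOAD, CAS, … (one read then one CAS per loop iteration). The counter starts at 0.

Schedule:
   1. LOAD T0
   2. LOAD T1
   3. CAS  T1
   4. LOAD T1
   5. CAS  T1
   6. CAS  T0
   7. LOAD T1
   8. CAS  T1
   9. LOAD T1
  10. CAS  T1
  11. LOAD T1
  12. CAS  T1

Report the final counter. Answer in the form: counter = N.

T0 LOAD — after: cnt=0, r=0 — load
T1 LOAD — after: cnt=0, r=0 — load
T1 CAS — after: cnt=1, r=0 — ok
T1 LOAD — after: cnt=1, r=1 — load
T1 CAS — after: cnt=2, r=1 — ok
T0 CAS — after: cnt=2, r=0 — retry
T1 LOAD — after: cnt=2, r=2 — load
T1 CAS — after: cnt=3, r=2 — ok
T1 LOAD — after: cnt=3, r=3 — load
T1 CAS — after: cnt=4, r=3 — ok
T1 LOAD — after: cnt=4, r=4 — load
T1 CAS — after: cnt=5, r=4 — ok

counter = 5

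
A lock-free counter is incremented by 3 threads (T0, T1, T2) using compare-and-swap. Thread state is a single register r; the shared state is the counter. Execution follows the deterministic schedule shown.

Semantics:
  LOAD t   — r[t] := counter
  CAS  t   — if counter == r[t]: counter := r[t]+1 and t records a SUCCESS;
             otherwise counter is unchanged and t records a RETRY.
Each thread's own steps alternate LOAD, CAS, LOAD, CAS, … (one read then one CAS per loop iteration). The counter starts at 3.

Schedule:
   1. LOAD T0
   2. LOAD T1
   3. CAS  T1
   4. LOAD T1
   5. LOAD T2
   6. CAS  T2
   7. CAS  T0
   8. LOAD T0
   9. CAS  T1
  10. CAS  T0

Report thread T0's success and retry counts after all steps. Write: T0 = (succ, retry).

T0 = (1, 1)

step 1: T0 LOAD ⇒ load; ctr=3 reg=3
step 2: T1 LOAD ⇒ load; ctr=3 reg=3
step 3: T1 CAS ⇒ ok; ctr=4 reg=3
step 4: T1 LOAD ⇒ load; ctr=4 reg=4
step 5: T2 LOAD ⇒ load; ctr=4 reg=4
step 6: T2 CAS ⇒ ok; ctr=5 reg=4
step 7: T0 CAS ⇒ retry; ctr=5 reg=3
step 8: T0 LOAD ⇒ load; ctr=5 reg=5
step 9: T1 CAS ⇒ retry; ctr=5 reg=4
step 10: T0 CAS ⇒ ok; ctr=6 reg=5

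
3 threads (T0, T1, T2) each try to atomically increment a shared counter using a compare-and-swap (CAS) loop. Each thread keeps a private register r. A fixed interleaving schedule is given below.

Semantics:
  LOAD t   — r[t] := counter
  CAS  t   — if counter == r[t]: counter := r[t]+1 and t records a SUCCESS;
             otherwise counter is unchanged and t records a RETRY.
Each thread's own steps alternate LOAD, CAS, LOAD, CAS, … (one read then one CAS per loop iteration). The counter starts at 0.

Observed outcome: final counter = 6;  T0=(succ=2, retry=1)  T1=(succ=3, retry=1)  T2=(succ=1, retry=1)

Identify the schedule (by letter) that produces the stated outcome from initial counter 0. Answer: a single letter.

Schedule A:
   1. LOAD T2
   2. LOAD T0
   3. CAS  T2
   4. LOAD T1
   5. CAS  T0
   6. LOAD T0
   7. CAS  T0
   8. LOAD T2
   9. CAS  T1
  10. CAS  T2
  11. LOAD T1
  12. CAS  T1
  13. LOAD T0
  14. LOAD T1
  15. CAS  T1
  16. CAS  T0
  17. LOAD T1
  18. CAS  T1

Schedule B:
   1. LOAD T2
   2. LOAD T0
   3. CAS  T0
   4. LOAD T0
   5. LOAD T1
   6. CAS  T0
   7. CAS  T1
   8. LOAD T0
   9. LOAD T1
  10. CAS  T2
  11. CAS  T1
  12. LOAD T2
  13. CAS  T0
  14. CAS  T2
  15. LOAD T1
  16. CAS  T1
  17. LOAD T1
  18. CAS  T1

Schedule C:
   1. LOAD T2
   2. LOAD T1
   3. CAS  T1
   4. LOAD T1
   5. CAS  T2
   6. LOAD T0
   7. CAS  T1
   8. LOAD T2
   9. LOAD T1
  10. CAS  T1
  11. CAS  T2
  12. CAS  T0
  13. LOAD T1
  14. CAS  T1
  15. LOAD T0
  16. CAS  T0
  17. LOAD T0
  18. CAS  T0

Run B:
   1) LOAD T2:  M=0  r_T2=0
   2) LOAD T0:  M=0  r_T0=0
   3) CAS  T0:  M=1  r_T0=0 ✓
   4) LOAD T0:  M=1  r_T0=1
   5) LOAD T1:  M=1  r_T1=1
   6) CAS  T0:  M=2  r_T0=1 ✓
   7) CAS  T1:  M=2  r_T1=1 ✗
   8) LOAD T0:  M=2  r_T0=2
   9) LOAD T1:  M=2  r_T1=2
  10) CAS  T2:  M=2  r_T2=0 ✗
  11) CAS  T1:  M=3  r_T1=2 ✓
  12) LOAD T2:  M=3  r_T2=3
  13) CAS  T0:  M=3  r_T0=2 ✗
  14) CAS  T2:  M=4  r_T2=3 ✓
  15) LOAD T1:  M=4  r_T1=4
  16) CAS  T1:  M=5  r_T1=4 ✓
  17) LOAD T1:  M=5  r_T1=5
  18) CAS  T1:  M=6  r_T1=5 ✓

B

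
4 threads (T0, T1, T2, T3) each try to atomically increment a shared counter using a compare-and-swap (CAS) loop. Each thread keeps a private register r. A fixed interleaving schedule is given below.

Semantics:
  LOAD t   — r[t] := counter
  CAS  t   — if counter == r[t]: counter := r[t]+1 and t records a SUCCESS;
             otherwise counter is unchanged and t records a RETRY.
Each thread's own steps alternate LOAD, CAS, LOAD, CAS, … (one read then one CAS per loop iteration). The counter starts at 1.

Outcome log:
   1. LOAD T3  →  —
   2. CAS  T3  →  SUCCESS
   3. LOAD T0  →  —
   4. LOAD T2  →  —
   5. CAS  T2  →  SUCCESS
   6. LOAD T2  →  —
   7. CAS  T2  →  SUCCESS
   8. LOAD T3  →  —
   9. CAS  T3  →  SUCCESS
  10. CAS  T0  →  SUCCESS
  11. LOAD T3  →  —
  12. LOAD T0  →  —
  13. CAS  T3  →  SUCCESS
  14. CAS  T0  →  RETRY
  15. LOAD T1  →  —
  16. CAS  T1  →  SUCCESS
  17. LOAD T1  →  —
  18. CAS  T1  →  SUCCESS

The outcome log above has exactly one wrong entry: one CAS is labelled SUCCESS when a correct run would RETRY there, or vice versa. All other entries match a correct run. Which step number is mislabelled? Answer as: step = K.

Re-executing:
#1 T3 reads 1
#2 T3 CAS(1→2) writes; counter now 2
#3 T0 reads 2
#4 T2 reads 2
#5 T2 CAS(2→3) writes; counter now 3
#6 T2 reads 3
#7 T2 CAS(3→4) writes; counter now 4
#8 T3 reads 4
#9 T3 CAS(4→5) writes; counter now 5
#10 T0 CAS(2→3) fails; counter now 5
#11 T3 reads 5
#12 T0 reads 5
#13 T3 CAS(5→6) writes; counter now 6
#14 T0 CAS(5→6) fails; counter now 6
#15 T1 reads 6
#16 T1 CAS(6→7) writes; counter now 7
#17 T1 reads 7
#18 T1 CAS(7→8) writes; counter now 8
Log disagrees first at step 10.

step = 10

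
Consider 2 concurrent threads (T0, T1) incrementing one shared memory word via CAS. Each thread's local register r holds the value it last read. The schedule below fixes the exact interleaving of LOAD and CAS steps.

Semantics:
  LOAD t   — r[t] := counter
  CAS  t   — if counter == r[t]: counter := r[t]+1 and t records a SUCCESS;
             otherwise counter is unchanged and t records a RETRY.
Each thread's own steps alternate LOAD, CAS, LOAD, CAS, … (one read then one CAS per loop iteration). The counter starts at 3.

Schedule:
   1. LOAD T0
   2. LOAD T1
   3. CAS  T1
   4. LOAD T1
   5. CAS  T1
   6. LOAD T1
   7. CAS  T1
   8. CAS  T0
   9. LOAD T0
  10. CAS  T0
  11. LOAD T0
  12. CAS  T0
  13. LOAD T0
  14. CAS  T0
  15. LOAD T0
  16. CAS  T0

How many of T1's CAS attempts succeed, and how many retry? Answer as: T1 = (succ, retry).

T1 = (3, 0)

#1 T0 reads 3
#2 T1 reads 3
#3 T1 CAS(3→4) writes; counter now 4
#4 T1 reads 4
#5 T1 CAS(4→5) writes; counter now 5
#6 T1 reads 5
#7 T1 CAS(5→6) writes; counter now 6
#8 T0 CAS(3→4) fails; counter now 6
#9 T0 reads 6
#10 T0 CAS(6→7) writes; counter now 7
#11 T0 reads 7
#12 T0 CAS(7→8) writes; counter now 8
#13 T0 reads 8
#14 T0 CAS(8→9) writes; counter now 9
#15 T0 reads 9
#16 T0 CAS(9→10) writes; counter now 10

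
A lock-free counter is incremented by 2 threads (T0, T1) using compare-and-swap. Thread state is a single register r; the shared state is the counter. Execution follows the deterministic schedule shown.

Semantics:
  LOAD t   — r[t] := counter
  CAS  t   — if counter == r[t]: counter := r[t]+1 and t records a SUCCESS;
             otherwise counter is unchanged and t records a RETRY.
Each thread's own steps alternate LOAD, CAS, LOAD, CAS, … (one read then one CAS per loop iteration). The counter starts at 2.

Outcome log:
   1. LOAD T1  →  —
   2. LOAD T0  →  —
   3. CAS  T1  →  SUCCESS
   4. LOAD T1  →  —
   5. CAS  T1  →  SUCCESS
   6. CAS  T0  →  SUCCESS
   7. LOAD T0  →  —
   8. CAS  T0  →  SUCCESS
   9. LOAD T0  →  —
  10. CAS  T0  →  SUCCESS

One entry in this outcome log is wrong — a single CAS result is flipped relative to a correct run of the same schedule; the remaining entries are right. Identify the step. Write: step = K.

step = 6

Correct run:
#1 T1 reads 2
#2 T0 reads 2
#3 T1 CAS(2→3) writes; counter now 3
#4 T1 reads 3
#5 T1 CAS(3→4) writes; counter now 4
#6 T0 CAS(2→3) fails; counter now 4
#7 T0 reads 4
#8 T0 CAS(4→5) writes; counter now 5
#9 T0 reads 5
#10 T0 CAS(5→6) writes; counter now 6
Log disagrees first at step 6.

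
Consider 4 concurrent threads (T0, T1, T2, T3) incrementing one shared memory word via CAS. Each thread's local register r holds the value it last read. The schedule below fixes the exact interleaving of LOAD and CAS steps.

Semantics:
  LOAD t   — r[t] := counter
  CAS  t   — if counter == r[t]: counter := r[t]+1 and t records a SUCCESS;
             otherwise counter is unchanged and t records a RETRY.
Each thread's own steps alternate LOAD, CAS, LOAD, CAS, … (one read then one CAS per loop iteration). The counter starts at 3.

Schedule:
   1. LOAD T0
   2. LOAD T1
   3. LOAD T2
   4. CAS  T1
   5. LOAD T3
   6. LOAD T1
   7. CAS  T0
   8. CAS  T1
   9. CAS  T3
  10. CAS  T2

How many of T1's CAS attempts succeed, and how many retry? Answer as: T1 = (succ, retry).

step 1: T0 LOAD ⇒ load; ctr=3 reg=3
step 2: T1 LOAD ⇒ load; ctr=3 reg=3
step 3: T2 LOAD ⇒ load; ctr=3 reg=3
step 4: T1 CAS ⇒ ok; ctr=4 reg=3
step 5: T3 LOAD ⇒ load; ctr=4 reg=4
step 6: T1 LOAD ⇒ load; ctr=4 reg=4
step 7: T0 CAS ⇒ retry; ctr=4 reg=3
step 8: T1 CAS ⇒ ok; ctr=5 reg=4
step 9: T3 CAS ⇒ retry; ctr=5 reg=4
step 10: T2 CAS ⇒ retry; ctr=5 reg=3

T1 = (2, 0)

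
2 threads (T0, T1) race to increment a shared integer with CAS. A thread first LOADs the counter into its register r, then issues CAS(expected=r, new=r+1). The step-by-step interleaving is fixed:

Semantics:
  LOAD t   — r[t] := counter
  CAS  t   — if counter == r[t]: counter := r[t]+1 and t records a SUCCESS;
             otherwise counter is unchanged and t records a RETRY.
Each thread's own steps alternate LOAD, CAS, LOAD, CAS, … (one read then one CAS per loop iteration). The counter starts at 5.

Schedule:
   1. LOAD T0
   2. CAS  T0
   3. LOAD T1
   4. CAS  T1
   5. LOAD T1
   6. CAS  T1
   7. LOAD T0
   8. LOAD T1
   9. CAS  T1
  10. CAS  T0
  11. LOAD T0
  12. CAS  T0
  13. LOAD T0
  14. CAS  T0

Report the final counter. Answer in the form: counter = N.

step 1: T0 LOAD ⇒ load; ctr=5 reg=5
step 2: T0 CAS ⇒ ok; ctr=6 reg=5
step 3: T1 LOAD ⇒ load; ctr=6 reg=6
step 4: T1 CAS ⇒ ok; ctr=7 reg=6
step 5: T1 LOAD ⇒ load; ctr=7 reg=7
step 6: T1 CAS ⇒ ok; ctr=8 reg=7
step 7: T0 LOAD ⇒ load; ctr=8 reg=8
step 8: T1 LOAD ⇒ load; ctr=8 reg=8
step 9: T1 CAS ⇒ ok; ctr=9 reg=8
step 10: T0 CAS ⇒ retry; ctr=9 reg=8
step 11: T0 LOAD ⇒ load; ctr=9 reg=9
step 12: T0 CAS ⇒ ok; ctr=10 reg=9
step 13: T0 LOAD ⇒ load; ctr=10 reg=10
step 14: T0 CAS ⇒ ok; ctr=11 reg=10

counter = 11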